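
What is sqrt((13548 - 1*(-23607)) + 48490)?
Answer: sqrt(85645) ≈ 292.65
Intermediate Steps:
sqrt((13548 - 1*(-23607)) + 48490) = sqrt((13548 + 23607) + 48490) = sqrt(37155 + 48490) = sqrt(85645)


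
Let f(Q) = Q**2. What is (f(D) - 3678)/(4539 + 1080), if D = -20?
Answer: -3278/5619 ≈ -0.58338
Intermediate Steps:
(f(D) - 3678)/(4539 + 1080) = ((-20)**2 - 3678)/(4539 + 1080) = (400 - 3678)/5619 = -3278*1/5619 = -3278/5619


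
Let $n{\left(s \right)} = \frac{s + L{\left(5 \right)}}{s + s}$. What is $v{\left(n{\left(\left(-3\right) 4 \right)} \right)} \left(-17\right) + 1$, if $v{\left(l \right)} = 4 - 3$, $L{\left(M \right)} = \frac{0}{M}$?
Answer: $-16$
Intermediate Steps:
$L{\left(M \right)} = 0$
$n{\left(s \right)} = \frac{1}{2}$ ($n{\left(s \right)} = \frac{s + 0}{s + s} = \frac{s}{2 s} = s \frac{1}{2 s} = \frac{1}{2}$)
$v{\left(l \right)} = 1$ ($v{\left(l \right)} = 4 - 3 = 1$)
$v{\left(n{\left(\left(-3\right) 4 \right)} \right)} \left(-17\right) + 1 = 1 \left(-17\right) + 1 = -17 + 1 = -16$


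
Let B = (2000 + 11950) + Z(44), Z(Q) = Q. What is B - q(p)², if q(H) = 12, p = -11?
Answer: 13850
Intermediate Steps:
B = 13994 (B = (2000 + 11950) + 44 = 13950 + 44 = 13994)
B - q(p)² = 13994 - 1*12² = 13994 - 1*144 = 13994 - 144 = 13850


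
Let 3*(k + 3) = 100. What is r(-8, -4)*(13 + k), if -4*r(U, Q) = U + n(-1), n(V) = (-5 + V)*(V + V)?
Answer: -130/3 ≈ -43.333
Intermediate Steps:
k = 91/3 (k = -3 + (1/3)*100 = -3 + 100/3 = 91/3 ≈ 30.333)
n(V) = 2*V*(-5 + V) (n(V) = (-5 + V)*(2*V) = 2*V*(-5 + V))
r(U, Q) = -3 - U/4 (r(U, Q) = -(U + 2*(-1)*(-5 - 1))/4 = -(U + 2*(-1)*(-6))/4 = -(U + 12)/4 = -(12 + U)/4 = -3 - U/4)
r(-8, -4)*(13 + k) = (-3 - 1/4*(-8))*(13 + 91/3) = (-3 + 2)*(130/3) = -1*130/3 = -130/3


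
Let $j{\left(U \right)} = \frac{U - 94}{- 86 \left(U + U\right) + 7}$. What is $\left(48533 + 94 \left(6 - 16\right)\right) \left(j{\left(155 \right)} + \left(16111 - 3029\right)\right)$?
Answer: $\frac{16594464764605}{26653} \approx 6.2261 \cdot 10^{8}$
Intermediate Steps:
$j{\left(U \right)} = \frac{-94 + U}{7 - 172 U}$ ($j{\left(U \right)} = \frac{-94 + U}{- 86 \cdot 2 U + 7} = \frac{-94 + U}{- 172 U + 7} = \frac{-94 + U}{7 - 172 U}$)
$\left(48533 + 94 \left(6 - 16\right)\right) \left(j{\left(155 \right)} + \left(16111 - 3029\right)\right) = \left(48533 + 94 \left(6 - 16\right)\right) \left(\frac{94 - 155}{-7 + 172 \cdot 155} + \left(16111 - 3029\right)\right) = \left(48533 + 94 \left(-10\right)\right) \left(\frac{94 - 155}{-7 + 26660} + 13082\right) = \left(48533 - 940\right) \left(\frac{1}{26653} \left(-61\right) + 13082\right) = 47593 \left(\frac{1}{26653} \left(-61\right) + 13082\right) = 47593 \left(- \frac{61}{26653} + 13082\right) = 47593 \cdot \frac{348674485}{26653} = \frac{16594464764605}{26653}$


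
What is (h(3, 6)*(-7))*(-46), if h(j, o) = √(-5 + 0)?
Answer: 322*I*√5 ≈ 720.01*I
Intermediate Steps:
h(j, o) = I*√5 (h(j, o) = √(-5) = I*√5)
(h(3, 6)*(-7))*(-46) = ((I*√5)*(-7))*(-46) = -7*I*√5*(-46) = 322*I*√5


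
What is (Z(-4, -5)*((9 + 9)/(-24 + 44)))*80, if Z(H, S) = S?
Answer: -360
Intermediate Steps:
(Z(-4, -5)*((9 + 9)/(-24 + 44)))*80 = -5*(9 + 9)/(-24 + 44)*80 = -90/20*80 = -5*9/10*80 = -9/2*80 = -360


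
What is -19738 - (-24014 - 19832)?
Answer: 24108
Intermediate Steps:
-19738 - (-24014 - 19832) = -19738 - 1*(-43846) = -19738 + 43846 = 24108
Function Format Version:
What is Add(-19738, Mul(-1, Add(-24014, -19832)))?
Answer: 24108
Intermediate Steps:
Add(-19738, Mul(-1, Add(-24014, -19832))) = Add(-19738, Mul(-1, -43846)) = Add(-19738, 43846) = 24108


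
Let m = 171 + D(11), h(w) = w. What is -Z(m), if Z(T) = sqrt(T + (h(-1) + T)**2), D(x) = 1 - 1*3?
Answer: -sqrt(28393) ≈ -168.50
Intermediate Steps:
D(x) = -2 (D(x) = 1 - 3 = -2)
m = 169 (m = 171 - 2 = 169)
Z(T) = sqrt(T + (-1 + T)**2)
-Z(m) = -sqrt(169 + (-1 + 169)**2) = -sqrt(169 + 168**2) = -sqrt(169 + 28224) = -sqrt(28393)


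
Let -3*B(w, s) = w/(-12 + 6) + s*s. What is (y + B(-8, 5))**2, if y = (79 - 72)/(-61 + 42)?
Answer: 2446096/29241 ≈ 83.653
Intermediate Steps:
B(w, s) = -s**2/3 + w/18 (B(w, s) = -(w/(-12 + 6) + s*s)/3 = -(w/(-6) + s**2)/3 = -(-w/6 + s**2)/3 = -(s**2 - w/6)/3 = -s**2/3 + w/18)
y = -7/19 (y = 7/(-19) = 7*(-1/19) = -7/19 ≈ -0.36842)
(y + B(-8, 5))**2 = (-7/19 + (-1/3*5**2 + (1/18)*(-8)))**2 = (-7/19 + (-1/3*25 - 4/9))**2 = (-7/19 + (-25/3 - 4/9))**2 = (-7/19 - 79/9)**2 = (-1564/171)**2 = 2446096/29241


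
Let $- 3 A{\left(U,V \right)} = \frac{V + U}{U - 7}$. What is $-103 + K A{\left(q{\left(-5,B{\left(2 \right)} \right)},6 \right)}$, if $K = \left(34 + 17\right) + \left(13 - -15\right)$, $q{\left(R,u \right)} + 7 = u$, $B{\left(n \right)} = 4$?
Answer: $- \frac{951}{10} \approx -95.1$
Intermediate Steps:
$q{\left(R,u \right)} = -7 + u$
$A{\left(U,V \right)} = - \frac{U + V}{3 \left(-7 + U\right)}$ ($A{\left(U,V \right)} = - \frac{\left(V + U\right) \frac{1}{U - 7}}{3} = - \frac{\left(U + V\right) \frac{1}{-7 + U}}{3} = - \frac{\frac{1}{-7 + U} \left(U + V\right)}{3} = - \frac{U + V}{3 \left(-7 + U\right)}$)
$K = 79$ ($K = 51 + \left(13 + 15\right) = 51 + 28 = 79$)
$-103 + K A{\left(q{\left(-5,B{\left(2 \right)} \right)},6 \right)} = -103 + 79 \frac{- (-7 + 4) - 6}{3 \left(-7 + \left(-7 + 4\right)\right)} = -103 + 79 \frac{\left(-1\right) \left(-3\right) - 6}{3 \left(-7 - 3\right)} = -103 + 79 \frac{3 - 6}{3 \left(-10\right)} = -103 + 79 \cdot \frac{1}{3} \left(- \frac{1}{10}\right) \left(-3\right) = -103 + 79 \cdot \frac{1}{10} = -103 + \frac{79}{10} = - \frac{951}{10}$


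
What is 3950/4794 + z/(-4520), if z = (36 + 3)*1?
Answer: 8833517/10834440 ≈ 0.81532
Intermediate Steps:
z = 39 (z = 39*1 = 39)
3950/4794 + z/(-4520) = 3950/4794 + 39/(-4520) = 3950*(1/4794) + 39*(-1/4520) = 1975/2397 - 39/4520 = 8833517/10834440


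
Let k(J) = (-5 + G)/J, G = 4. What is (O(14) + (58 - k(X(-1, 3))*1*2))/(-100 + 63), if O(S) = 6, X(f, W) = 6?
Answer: -193/111 ≈ -1.7387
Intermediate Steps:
k(J) = -1/J (k(J) = (-5 + 4)/J = -1/J)
(O(14) + (58 - k(X(-1, 3))*1*2))/(-100 + 63) = (6 + (58 - -1/6*1*2))/(-100 + 63) = (6 + (58 - -1*⅙*1*2))/(-37) = (6 + (58 - (-⅙*1)*2))*(-1/37) = (6 + (58 - (-1)*2/6))*(-1/37) = (6 + (58 - 1*(-⅓)))*(-1/37) = (6 + (58 + ⅓))*(-1/37) = (6 + 175/3)*(-1/37) = (193/3)*(-1/37) = -193/111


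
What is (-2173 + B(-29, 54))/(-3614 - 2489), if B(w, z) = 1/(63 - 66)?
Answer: 6520/18309 ≈ 0.35611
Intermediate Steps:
B(w, z) = -⅓ (B(w, z) = 1/(-3) = -⅓)
(-2173 + B(-29, 54))/(-3614 - 2489) = (-2173 - ⅓)/(-3614 - 2489) = -6520/3/(-6103) = -6520/3*(-1/6103) = 6520/18309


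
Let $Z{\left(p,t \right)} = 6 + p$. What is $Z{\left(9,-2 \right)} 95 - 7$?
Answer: $1418$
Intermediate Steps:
$Z{\left(9,-2 \right)} 95 - 7 = \left(6 + 9\right) 95 - 7 = 15 \cdot 95 - 7 = 1425 - 7 = 1418$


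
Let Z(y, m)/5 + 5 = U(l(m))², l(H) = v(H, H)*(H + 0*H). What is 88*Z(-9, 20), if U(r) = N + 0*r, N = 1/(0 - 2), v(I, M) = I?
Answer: -2090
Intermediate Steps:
N = -½ (N = 1/(-2) = -½ ≈ -0.50000)
l(H) = H² (l(H) = H*(H + 0*H) = H*(H + 0) = H*H = H²)
U(r) = -½ (U(r) = -½ + 0*r = -½ + 0 = -½)
Z(y, m) = -95/4 (Z(y, m) = -25 + 5*(-½)² = -25 + 5*(¼) = -25 + 5/4 = -95/4)
88*Z(-9, 20) = 88*(-95/4) = -2090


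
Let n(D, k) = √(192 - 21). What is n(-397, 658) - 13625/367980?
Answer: -2725/73596 + 3*√19 ≈ 13.040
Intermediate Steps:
n(D, k) = 3*√19 (n(D, k) = √171 = 3*√19)
n(-397, 658) - 13625/367980 = 3*√19 - 13625/367980 = 3*√19 - 1*2725/73596 = 3*√19 - 2725/73596 = -2725/73596 + 3*√19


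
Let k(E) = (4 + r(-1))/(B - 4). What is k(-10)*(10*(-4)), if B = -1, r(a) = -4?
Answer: 0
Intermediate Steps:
k(E) = 0 (k(E) = (4 - 4)/(-1 - 4) = 0/(-5) = 0*(-1/5) = 0)
k(-10)*(10*(-4)) = 0*(10*(-4)) = 0*(-40) = 0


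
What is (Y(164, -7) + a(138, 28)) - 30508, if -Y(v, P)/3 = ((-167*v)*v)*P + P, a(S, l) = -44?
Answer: -94354803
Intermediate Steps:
Y(v, P) = -3*P + 501*P*v² (Y(v, P) = -3*(((-167*v)*v)*P + P) = -3*((-167*v²)*P + P) = -3*(-167*P*v² + P) = -3*(P - 167*P*v²) = -3*P + 501*P*v²)
(Y(164, -7) + a(138, 28)) - 30508 = (3*(-7)*(-1 + 167*164²) - 44) - 30508 = (3*(-7)*(-1 + 167*26896) - 44) - 30508 = (3*(-7)*(-1 + 4491632) - 44) - 30508 = (3*(-7)*4491631 - 44) - 30508 = (-94324251 - 44) - 30508 = -94324295 - 30508 = -94354803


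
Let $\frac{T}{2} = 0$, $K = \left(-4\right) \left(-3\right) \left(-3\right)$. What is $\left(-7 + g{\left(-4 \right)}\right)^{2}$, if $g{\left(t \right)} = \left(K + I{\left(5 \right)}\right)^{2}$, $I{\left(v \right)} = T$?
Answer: $1661521$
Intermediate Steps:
$K = -36$ ($K = 12 \left(-3\right) = -36$)
$T = 0$ ($T = 2 \cdot 0 = 0$)
$I{\left(v \right)} = 0$
$g{\left(t \right)} = 1296$ ($g{\left(t \right)} = \left(-36 + 0\right)^{2} = \left(-36\right)^{2} = 1296$)
$\left(-7 + g{\left(-4 \right)}\right)^{2} = \left(-7 + 1296\right)^{2} = 1289^{2} = 1661521$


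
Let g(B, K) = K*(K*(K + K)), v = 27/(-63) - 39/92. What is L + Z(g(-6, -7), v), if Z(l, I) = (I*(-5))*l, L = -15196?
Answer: -833521/46 ≈ -18120.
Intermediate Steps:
v = -549/644 (v = 27*(-1/63) - 39*1/92 = -3/7 - 39/92 = -549/644 ≈ -0.85248)
g(B, K) = 2*K³ (g(B, K) = K*(K*(2*K)) = K*(2*K²) = 2*K³)
Z(l, I) = -5*I*l (Z(l, I) = (-5*I)*l = -5*I*l)
L + Z(g(-6, -7), v) = -15196 - 5*(-549/644)*2*(-7)³ = -15196 - 5*(-549/644)*2*(-343) = -15196 - 5*(-549/644)*(-686) = -15196 - 134505/46 = -833521/46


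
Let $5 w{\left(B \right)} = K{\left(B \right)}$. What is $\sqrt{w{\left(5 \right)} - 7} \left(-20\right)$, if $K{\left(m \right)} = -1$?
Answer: $- 24 i \sqrt{5} \approx - 53.666 i$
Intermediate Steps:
$w{\left(B \right)} = - \frac{1}{5}$ ($w{\left(B \right)} = \frac{1}{5} \left(-1\right) = - \frac{1}{5}$)
$\sqrt{w{\left(5 \right)} - 7} \left(-20\right) = \sqrt{- \frac{1}{5} - 7} \left(-20\right) = \sqrt{- \frac{36}{5}} \left(-20\right) = \frac{6 i \sqrt{5}}{5} \left(-20\right) = - 24 i \sqrt{5}$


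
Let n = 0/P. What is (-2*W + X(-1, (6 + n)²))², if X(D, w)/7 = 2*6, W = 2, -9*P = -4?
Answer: 6400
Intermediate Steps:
P = 4/9 (P = -⅑*(-4) = 4/9 ≈ 0.44444)
n = 0 (n = 0/(4/9) = 0*(9/4) = 0)
X(D, w) = 84 (X(D, w) = 7*(2*6) = 7*12 = 84)
(-2*W + X(-1, (6 + n)²))² = (-2*2 + 84)² = (-4 + 84)² = 80² = 6400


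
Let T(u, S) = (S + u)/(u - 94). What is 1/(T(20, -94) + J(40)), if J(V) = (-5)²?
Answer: 1/26 ≈ 0.038462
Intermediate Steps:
J(V) = 25
T(u, S) = (S + u)/(-94 + u)
1/(T(20, -94) + J(40)) = 1/((-94 + 20)/(-94 + 20) + 25) = 1/(-74/(-74) + 25) = 1/(-1/74*(-74) + 25) = 1/(1 + 25) = 1/26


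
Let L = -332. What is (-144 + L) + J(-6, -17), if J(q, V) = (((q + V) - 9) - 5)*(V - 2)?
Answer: 227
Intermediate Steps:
J(q, V) = (-2 + V)*(-14 + V + q) (J(q, V) = (((V + q) - 9) - 5)*(-2 + V) = ((-9 + V + q) - 5)*(-2 + V) = (-14 + V + q)*(-2 + V) = (-2 + V)*(-14 + V + q))
(-144 + L) + J(-6, -17) = (-144 - 332) + (28 + (-17)² - 16*(-17) - 2*(-6) - 17*(-6)) = -476 + (28 + 289 + 272 + 12 + 102) = -476 + 703 = 227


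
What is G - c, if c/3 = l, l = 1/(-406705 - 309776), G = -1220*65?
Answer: -18938981099/238827 ≈ -79300.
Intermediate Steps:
G = -79300
l = -1/716481 (l = 1/(-716481) = -1/716481 ≈ -1.3957e-6)
c = -1/238827 (c = 3*(-1/716481) = -1/238827 ≈ -4.1871e-6)
G - c = -79300 - 1*(-1/238827) = -79300 + 1/238827 = -18938981099/238827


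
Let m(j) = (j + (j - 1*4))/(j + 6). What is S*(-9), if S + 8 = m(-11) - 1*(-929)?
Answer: -41679/5 ≈ -8335.8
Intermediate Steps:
m(j) = (-4 + 2*j)/(6 + j) (m(j) = (j + (j - 4))/(6 + j) = (j + (-4 + j))/(6 + j) = (-4 + 2*j)/(6 + j))
S = 4631/5 (S = -8 + (2*(-2 - 11)/(6 - 11) - 1*(-929)) = -8 + (2*(-13)/(-5) + 929) = -8 + (2*(-1/5)*(-13) + 929) = -8 + (26/5 + 929) = -8 + 4671/5 = 4631/5 ≈ 926.20)
S*(-9) = (4631/5)*(-9) = -41679/5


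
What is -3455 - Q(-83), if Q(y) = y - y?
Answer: -3455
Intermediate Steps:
Q(y) = 0
-3455 - Q(-83) = -3455 - 1*0 = -3455 + 0 = -3455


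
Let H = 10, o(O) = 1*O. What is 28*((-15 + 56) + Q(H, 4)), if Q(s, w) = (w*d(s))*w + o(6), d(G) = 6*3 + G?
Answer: 13860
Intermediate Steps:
d(G) = 18 + G
o(O) = O
Q(s, w) = 6 + w**2*(18 + s) (Q(s, w) = (w*(18 + s))*w + 6 = w**2*(18 + s) + 6 = 6 + w**2*(18 + s))
28*((-15 + 56) + Q(H, 4)) = 28*((-15 + 56) + (6 + 4**2*(18 + 10))) = 28*(41 + (6 + 16*28)) = 28*(41 + (6 + 448)) = 28*(41 + 454) = 28*495 = 13860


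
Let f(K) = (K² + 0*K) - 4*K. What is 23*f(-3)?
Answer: 483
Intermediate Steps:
f(K) = K² - 4*K (f(K) = (K² + 0) - 4*K = K² - 4*K)
23*f(-3) = 23*(-3*(-4 - 3)) = 23*(-3*(-7)) = 23*21 = 483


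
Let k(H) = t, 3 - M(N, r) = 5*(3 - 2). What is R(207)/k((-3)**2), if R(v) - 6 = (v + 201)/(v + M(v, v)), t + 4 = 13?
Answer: 182/205 ≈ 0.88780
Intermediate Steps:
M(N, r) = -2 (M(N, r) = 3 - 5*(3 - 2) = 3 - 5 = -2)
t = 9 (t = -4 + 13 = 9)
k(H) = 9
R(v) = 6 + (201 + v)/(-2 + v) (R(v) = 6 + (v + 201)/(v - 2) = 6 + (201 + v)/(-2 + v))
R(207)/k((-3)**2) = (7*(27 + 207)/(-2 + 207))/9 = (7*234/205)*(1/9) = (7*(1/205)*234)*(1/9) = (1638/205)*(1/9) = 182/205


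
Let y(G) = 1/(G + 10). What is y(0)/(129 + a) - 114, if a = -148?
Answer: -21661/190 ≈ -114.01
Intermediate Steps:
y(G) = 1/(10 + G)
y(0)/(129 + a) - 114 = 1/((129 - 148)*(10 + 0)) - 114 = 1/(-19*10) - 114 = -1/19*⅒ - 114 = -1/190 - 114 = -21661/190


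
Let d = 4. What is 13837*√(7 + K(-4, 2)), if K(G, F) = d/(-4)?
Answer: 13837*√6 ≈ 33894.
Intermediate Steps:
K(G, F) = -1 (K(G, F) = 4/(-4) = 4*(-¼) = -1)
13837*√(7 + K(-4, 2)) = 13837*√(7 - 1) = 13837*√6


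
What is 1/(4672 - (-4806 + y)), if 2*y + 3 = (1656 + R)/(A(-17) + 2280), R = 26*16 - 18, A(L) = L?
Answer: 4526/42902163 ≈ 0.00010550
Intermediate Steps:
R = 398 (R = 416 - 18 = 398)
y = -4735/4526 (y = -3/2 + ((1656 + 398)/(-17 + 2280))/2 = -3/2 + (2054/2263)/2 = -3/2 + (2054*(1/2263))/2 = -3/2 + (½)*(2054/2263) = -3/2 + 1027/2263 = -4735/4526 ≈ -1.0462)
1/(4672 - (-4806 + y)) = 1/(4672 - (-4806 - 4735/4526)) = 1/(4672 - 1*(-21756691/4526)) = 1/(4672 + 21756691/4526) = 1/(42902163/4526) = 4526/42902163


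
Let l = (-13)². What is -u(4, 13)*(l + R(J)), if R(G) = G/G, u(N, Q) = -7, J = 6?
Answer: 1190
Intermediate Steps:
l = 169
R(G) = 1
-u(4, 13)*(l + R(J)) = -(-7)*(169 + 1) = -(-7)*170 = -1*(-1190) = 1190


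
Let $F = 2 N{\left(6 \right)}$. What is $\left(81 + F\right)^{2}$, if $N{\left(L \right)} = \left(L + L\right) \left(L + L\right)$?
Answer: $136161$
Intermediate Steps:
$N{\left(L \right)} = 4 L^{2}$ ($N{\left(L \right)} = 2 L 2 L = 4 L^{2}$)
$F = 288$ ($F = 2 \cdot 4 \cdot 6^{2} = 2 \cdot 4 \cdot 36 = 2 \cdot 144 = 288$)
$\left(81 + F\right)^{2} = \left(81 + 288\right)^{2} = 369^{2} = 136161$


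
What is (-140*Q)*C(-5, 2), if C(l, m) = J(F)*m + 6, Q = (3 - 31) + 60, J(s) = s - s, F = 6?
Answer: -26880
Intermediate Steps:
J(s) = 0
Q = 32 (Q = -28 + 60 = 32)
C(l, m) = 6 (C(l, m) = 0*m + 6 = 0 + 6 = 6)
(-140*Q)*C(-5, 2) = -140*32*6 = -4480*6 = -26880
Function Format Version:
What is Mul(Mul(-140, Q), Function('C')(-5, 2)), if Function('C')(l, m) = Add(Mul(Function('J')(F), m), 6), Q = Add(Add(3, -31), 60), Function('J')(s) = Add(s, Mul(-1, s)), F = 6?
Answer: -26880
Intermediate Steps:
Function('J')(s) = 0
Q = 32 (Q = Add(-28, 60) = 32)
Function('C')(l, m) = 6 (Function('C')(l, m) = Add(Mul(0, m), 6) = Add(0, 6) = 6)
Mul(Mul(-140, Q), Function('C')(-5, 2)) = Mul(Mul(-140, 32), 6) = Mul(-4480, 6) = -26880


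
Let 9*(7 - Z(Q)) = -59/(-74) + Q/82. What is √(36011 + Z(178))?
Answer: √2983934458102/9102 ≈ 189.78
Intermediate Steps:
Z(Q) = 4603/666 - Q/738 (Z(Q) = 7 - (-59/(-74) + Q/82)/9 = 7 - (-59*(-1/74) + Q*(1/82))/9 = 7 - (59/74 + Q/82)/9 = 7 + (-59/666 - Q/738) = 4603/666 - Q/738)
√(36011 + Z(178)) = √(36011 + (4603/666 - 1/738*178)) = √(36011 + (4603/666 - 89/369)) = √(36011 + 182137/27306) = √(983498503/27306) = √2983934458102/9102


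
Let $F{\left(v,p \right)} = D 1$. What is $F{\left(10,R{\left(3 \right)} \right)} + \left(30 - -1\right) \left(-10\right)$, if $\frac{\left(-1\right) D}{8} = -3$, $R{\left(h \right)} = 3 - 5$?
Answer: $-286$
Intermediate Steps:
$R{\left(h \right)} = -2$ ($R{\left(h \right)} = 3 - 5 = -2$)
$D = 24$ ($D = \left(-8\right) \left(-3\right) = 24$)
$F{\left(v,p \right)} = 24$ ($F{\left(v,p \right)} = 24 \cdot 1 = 24$)
$F{\left(10,R{\left(3 \right)} \right)} + \left(30 - -1\right) \left(-10\right) = 24 + \left(30 - -1\right) \left(-10\right) = 24 + \left(30 + 1\right) \left(-10\right) = 24 + 31 \left(-10\right) = 24 - 310 = -286$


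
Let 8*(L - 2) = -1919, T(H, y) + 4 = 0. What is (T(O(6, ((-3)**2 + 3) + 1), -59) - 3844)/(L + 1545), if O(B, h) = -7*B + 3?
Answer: -30784/10457 ≈ -2.9439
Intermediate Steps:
O(B, h) = 3 - 7*B
T(H, y) = -4 (T(H, y) = -4 + 0 = -4)
L = -1903/8 (L = 2 + (1/8)*(-1919) = 2 - 1919/8 = -1903/8 ≈ -237.88)
(T(O(6, ((-3)**2 + 3) + 1), -59) - 3844)/(L + 1545) = (-4 - 3844)/(-1903/8 + 1545) = -3848/10457/8 = -3848*8/10457 = -30784/10457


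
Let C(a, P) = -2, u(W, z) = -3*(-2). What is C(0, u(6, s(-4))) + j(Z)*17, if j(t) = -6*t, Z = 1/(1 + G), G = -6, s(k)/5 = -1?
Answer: 92/5 ≈ 18.400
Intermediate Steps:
s(k) = -5 (s(k) = 5*(-1) = -5)
u(W, z) = 6
Z = -⅕ (Z = 1/(1 - 6) = 1/(-5) = -⅕ ≈ -0.20000)
C(0, u(6, s(-4))) + j(Z)*17 = -2 - 6*(-⅕)*17 = -2 + (6/5)*17 = -2 + 102/5 = 92/5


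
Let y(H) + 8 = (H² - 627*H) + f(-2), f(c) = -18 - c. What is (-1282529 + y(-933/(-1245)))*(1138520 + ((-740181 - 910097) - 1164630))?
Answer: 370428971046058092/172225 ≈ 2.1508e+12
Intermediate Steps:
y(H) = -24 + H² - 627*H (y(H) = -8 + ((H² - 627*H) + (-18 - 1*(-2))) = -8 + ((H² - 627*H) + (-18 + 2)) = -8 + ((H² - 627*H) - 16) = -8 + (-16 + H² - 627*H) = -24 + H² - 627*H)
(-1282529 + y(-933/(-1245)))*(1138520 + ((-740181 - 910097) - 1164630)) = (-1282529 + (-24 + (-933/(-1245))² - (-584991)/(-1245)))*(1138520 + ((-740181 - 910097) - 1164630)) = (-1282529 + (-24 + (-933*(-1/1245))² - (-584991)*(-1)/1245))*(1138520 + (-1650278 - 1164630)) = (-1282529 + (-24 + (311/415)² - 627*311/415))*(1138520 - 2814908) = (-1282529 + (-24 + 96721/172225 - 194997/415))*(-1676388) = (-1282529 - 84960434/172225)*(-1676388) = -220968517459/172225*(-1676388) = 370428971046058092/172225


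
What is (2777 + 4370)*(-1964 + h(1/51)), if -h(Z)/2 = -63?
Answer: -13136186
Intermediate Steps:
h(Z) = 126 (h(Z) = -2*(-63) = 126)
(2777 + 4370)*(-1964 + h(1/51)) = (2777 + 4370)*(-1964 + 126) = 7147*(-1838) = -13136186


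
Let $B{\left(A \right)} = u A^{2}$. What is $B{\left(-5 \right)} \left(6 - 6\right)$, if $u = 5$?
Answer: $0$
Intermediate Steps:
$B{\left(A \right)} = 5 A^{2}$
$B{\left(-5 \right)} \left(6 - 6\right) = 5 \left(-5\right)^{2} \left(6 - 6\right) = 5 \cdot 25 \cdot 0 = 125 \cdot 0 = 0$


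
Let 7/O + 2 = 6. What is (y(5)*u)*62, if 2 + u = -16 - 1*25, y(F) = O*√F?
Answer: -9331*√5/2 ≈ -10432.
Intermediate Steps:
O = 7/4 (O = 7/(-2 + 6) = 7/4 ≈ 1.7500)
y(F) = 7*√F/4
u = -43 (u = -2 + (-16 - 1*25) = -2 + (-16 - 25) = -2 - 41 = -43)
(y(5)*u)*62 = ((7*√5/4)*(-43))*62 = -301*√5/4*62 = -9331*√5/2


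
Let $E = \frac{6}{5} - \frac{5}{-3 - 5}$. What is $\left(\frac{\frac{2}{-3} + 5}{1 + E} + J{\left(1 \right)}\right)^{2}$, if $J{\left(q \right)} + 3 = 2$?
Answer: $\frac{32761}{114921} \approx 0.28507$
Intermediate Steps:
$J{\left(q \right)} = -1$ ($J{\left(q \right)} = -3 + 2 = -1$)
$E = \frac{73}{40}$ ($E = 6 \cdot \frac{1}{5} - \frac{5}{-3 - 5} = \frac{6}{5} - \frac{5}{-8} = \frac{6}{5} - - \frac{5}{8} = \frac{6}{5} + \frac{5}{8} = \frac{73}{40} \approx 1.825$)
$\left(\frac{\frac{2}{-3} + 5}{1 + E} + J{\left(1 \right)}\right)^{2} = \left(\frac{\frac{2}{-3} + 5}{1 + \frac{73}{40}} - 1\right)^{2} = \left(\frac{2 \left(- \frac{1}{3}\right) + 5}{\frac{113}{40}} - 1\right)^{2} = \left(\left(- \frac{2}{3} + 5\right) \frac{40}{113} - 1\right)^{2} = \left(\frac{13}{3} \cdot \frac{40}{113} - 1\right)^{2} = \left(\frac{520}{339} - 1\right)^{2} = \left(\frac{181}{339}\right)^{2} = \frac{32761}{114921}$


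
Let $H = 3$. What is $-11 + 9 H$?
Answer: $16$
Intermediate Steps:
$-11 + 9 H = -11 + 9 \cdot 3 = -11 + 27 = 16$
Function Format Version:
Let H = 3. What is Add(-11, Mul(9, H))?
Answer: 16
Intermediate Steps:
Add(-11, Mul(9, H)) = Add(-11, Mul(9, 3)) = Add(-11, 27) = 16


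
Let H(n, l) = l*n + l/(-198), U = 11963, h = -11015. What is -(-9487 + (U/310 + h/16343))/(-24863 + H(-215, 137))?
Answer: -677049347007/3892063632095 ≈ -0.17396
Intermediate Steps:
H(n, l) = -l/198 + l*n (H(n, l) = l*n + l*(-1/198) = l*n - l/198 = -l/198 + l*n)
-(-9487 + (U/310 + h/16343))/(-24863 + H(-215, 137)) = -(-9487 + (11963/310 - 11015/16343))/(-24863 + 137*(-1/198 - 215)) = -(-9487 + (11963*(1/310) - 11015*1/16343))/(-24863 + 137*(-42571/198)) = -(-9487 + (11963/310 - 11015/16343))/(-24863 - 5832227/198) = -(-9487 + 192096659/5066330)/(-10755101/198) = -(-47872176051)*(-198)/(5066330*10755101) = -1*677049347007/3892063632095 = -677049347007/3892063632095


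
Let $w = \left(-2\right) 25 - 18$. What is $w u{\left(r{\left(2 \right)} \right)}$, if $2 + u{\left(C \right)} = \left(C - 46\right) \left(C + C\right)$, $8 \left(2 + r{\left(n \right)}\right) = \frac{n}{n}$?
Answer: $- \frac{96577}{8} \approx -12072.0$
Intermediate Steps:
$r{\left(n \right)} = - \frac{15}{8}$ ($r{\left(n \right)} = -2 + \frac{n \frac{1}{n}}{8} = -2 + \frac{1}{8} \cdot 1 = -2 + \frac{1}{8} = - \frac{15}{8}$)
$u{\left(C \right)} = -2 + 2 C \left(-46 + C\right)$ ($u{\left(C \right)} = -2 + \left(C - 46\right) \left(C + C\right) = -2 + \left(-46 + C\right) 2 C = -2 + 2 C \left(-46 + C\right)$)
$w = -68$ ($w = -50 - 18 = -68$)
$w u{\left(r{\left(2 \right)} \right)} = - 68 \left(-2 - - \frac{345}{2} + 2 \left(- \frac{15}{8}\right)^{2}\right) = - 68 \left(-2 + \frac{345}{2} + 2 \cdot \frac{225}{64}\right) = - 68 \left(-2 + \frac{345}{2} + \frac{225}{32}\right) = \left(-68\right) \frac{5681}{32} = - \frac{96577}{8}$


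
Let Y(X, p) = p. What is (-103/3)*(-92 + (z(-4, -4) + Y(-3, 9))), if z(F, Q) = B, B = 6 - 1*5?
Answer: 8446/3 ≈ 2815.3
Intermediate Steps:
B = 1 (B = 6 - 5 = 1)
z(F, Q) = 1
(-103/3)*(-92 + (z(-4, -4) + Y(-3, 9))) = (-103/3)*(-92 + (1 + 9)) = (-103*1/3)*(-92 + 10) = -103/3*(-82) = 8446/3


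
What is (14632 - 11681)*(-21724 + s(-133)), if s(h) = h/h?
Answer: -64104573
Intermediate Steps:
s(h) = 1
(14632 - 11681)*(-21724 + s(-133)) = (14632 - 11681)*(-21724 + 1) = 2951*(-21723) = -64104573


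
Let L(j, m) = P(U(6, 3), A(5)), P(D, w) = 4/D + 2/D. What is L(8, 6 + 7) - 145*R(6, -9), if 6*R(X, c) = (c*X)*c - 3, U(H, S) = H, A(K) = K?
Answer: -23343/2 ≈ -11672.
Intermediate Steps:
R(X, c) = -1/2 + X*c**2/6 (R(X, c) = ((c*X)*c - 3)/6 = ((X*c)*c - 3)/6 = (X*c**2 - 3)/6 = (-3 + X*c**2)/6 = -1/2 + X*c**2/6)
P(D, w) = 6/D
L(j, m) = 1 (L(j, m) = 6/6 = 6*(1/6) = 1)
L(8, 6 + 7) - 145*R(6, -9) = 1 - 145*(-1/2 + (1/6)*6*(-9)**2) = 1 - 145*(-1/2 + (1/6)*6*81) = 1 - 145*(-1/2 + 81) = 1 - 145*161/2 = 1 - 23345/2 = -23343/2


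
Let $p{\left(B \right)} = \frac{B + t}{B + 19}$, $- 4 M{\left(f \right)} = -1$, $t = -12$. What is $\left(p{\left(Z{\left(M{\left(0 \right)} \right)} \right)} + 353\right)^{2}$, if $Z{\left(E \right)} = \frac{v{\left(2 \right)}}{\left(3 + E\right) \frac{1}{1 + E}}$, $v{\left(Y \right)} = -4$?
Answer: $\frac{6392802025}{51529} \approx 1.2406 \cdot 10^{5}$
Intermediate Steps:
$M{\left(f \right)} = \frac{1}{4}$ ($M{\left(f \right)} = \left(- \frac{1}{4}\right) \left(-1\right) = \frac{1}{4}$)
$Z{\left(E \right)} = - \frac{4 \left(1 + E\right)}{3 + E}$ ($Z{\left(E \right)} = - \frac{4}{\left(3 + E\right) \frac{1}{1 + E}} = - \frac{4}{\frac{1}{1 + E} \left(3 + E\right)} = - 4 \frac{1 + E}{3 + E} = - \frac{4 \left(1 + E\right)}{3 + E}$)
$p{\left(B \right)} = \frac{-12 + B}{19 + B}$ ($p{\left(B \right)} = \frac{B - 12}{B + 19} = \frac{-12 + B}{19 + B}$)
$\left(p{\left(Z{\left(M{\left(0 \right)} \right)} \right)} + 353\right)^{2} = \left(\frac{-12 + \frac{4 \left(-1 - \frac{1}{4}\right)}{3 + \frac{1}{4}}}{19 + \frac{4 \left(-1 - \frac{1}{4}\right)}{3 + \frac{1}{4}}} + 353\right)^{2} = \left(\frac{-12 + \frac{4 \left(-1 - \frac{1}{4}\right)}{\frac{13}{4}}}{19 + \frac{4 \left(-1 - \frac{1}{4}\right)}{\frac{13}{4}}} + 353\right)^{2} = \left(\frac{-12 + 4 \cdot \frac{4}{13} \left(- \frac{5}{4}\right)}{19 + 4 \cdot \frac{4}{13} \left(- \frac{5}{4}\right)} + 353\right)^{2} = \left(\frac{-12 - \frac{20}{13}}{19 - \frac{20}{13}} + 353\right)^{2} = \left(\frac{1}{\frac{227}{13}} \left(- \frac{176}{13}\right) + 353\right)^{2} = \left(\frac{13}{227} \left(- \frac{176}{13}\right) + 353\right)^{2} = \left(- \frac{176}{227} + 353\right)^{2} = \left(\frac{79955}{227}\right)^{2} = \frac{6392802025}{51529}$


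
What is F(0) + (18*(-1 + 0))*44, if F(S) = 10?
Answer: -782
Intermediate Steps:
F(0) + (18*(-1 + 0))*44 = 10 + (18*(-1 + 0))*44 = 10 + (18*(-1))*44 = 10 - 18*44 = 10 - 792 = -782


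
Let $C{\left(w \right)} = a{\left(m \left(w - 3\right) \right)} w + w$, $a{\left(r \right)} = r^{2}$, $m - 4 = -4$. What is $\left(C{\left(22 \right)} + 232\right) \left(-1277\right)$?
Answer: $-324358$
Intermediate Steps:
$m = 0$ ($m = 4 - 4 = 0$)
$C{\left(w \right)} = w$ ($C{\left(w \right)} = \left(0 \left(w - 3\right)\right)^{2} w + w = \left(0 \left(-3 + w\right)\right)^{2} w + w = 0^{2} w + w = 0 w + w = 0 + w = w$)
$\left(C{\left(22 \right)} + 232\right) \left(-1277\right) = \left(22 + 232\right) \left(-1277\right) = 254 \left(-1277\right) = -324358$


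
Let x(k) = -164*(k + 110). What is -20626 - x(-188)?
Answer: -33418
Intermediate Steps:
x(k) = -18040 - 164*k (x(k) = -164*(110 + k) = -18040 - 164*k)
-20626 - x(-188) = -20626 - (-18040 - 164*(-188)) = -20626 - (-18040 + 30832) = -20626 - 1*12792 = -20626 - 12792 = -33418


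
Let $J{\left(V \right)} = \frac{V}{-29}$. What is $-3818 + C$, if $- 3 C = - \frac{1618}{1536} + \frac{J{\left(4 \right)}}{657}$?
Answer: $- \frac{55862524889}{14632704} \approx -3817.6$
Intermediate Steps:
$J{\left(V \right)} = - \frac{V}{29}$ ($J{\left(V \right)} = V \left(- \frac{1}{29}\right) = - \frac{V}{29}$)
$C = \frac{5138983}{14632704}$ ($C = - \frac{- \frac{1618}{1536} + \frac{\left(- \frac{1}{29}\right) 4}{657}}{3} = - \frac{\left(-1618\right) \frac{1}{1536} - \frac{4}{19053}}{3} = - \frac{- \frac{809}{768} - \frac{4}{19053}}{3} = \left(- \frac{1}{3}\right) \left(- \frac{5138983}{4877568}\right) = \frac{5138983}{14632704} \approx 0.3512$)
$-3818 + C = -3818 + \frac{5138983}{14632704} = - \frac{55862524889}{14632704}$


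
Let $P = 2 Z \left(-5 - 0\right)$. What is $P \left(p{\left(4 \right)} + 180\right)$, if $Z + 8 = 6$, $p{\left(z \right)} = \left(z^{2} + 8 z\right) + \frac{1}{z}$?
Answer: $4565$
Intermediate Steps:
$p{\left(z \right)} = \frac{1}{z} + z^{2} + 8 z$
$Z = -2$ ($Z = -8 + 6 = -2$)
$P = 20$ ($P = 2 \left(-2\right) \left(-5 - 0\right) = - 4 \left(-5 + 0\right) = \left(-4\right) \left(-5\right) = 20$)
$P \left(p{\left(4 \right)} + 180\right) = 20 \left(\frac{1 + 4^{2} \left(8 + 4\right)}{4} + 180\right) = 20 \left(\frac{1 + 16 \cdot 12}{4} + 180\right) = 20 \left(\frac{1 + 192}{4} + 180\right) = 20 \left(\frac{1}{4} \cdot 193 + 180\right) = 20 \left(\frac{193}{4} + 180\right) = 20 \cdot \frac{913}{4} = 4565$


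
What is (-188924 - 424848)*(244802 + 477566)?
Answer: -443369252096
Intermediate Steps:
(-188924 - 424848)*(244802 + 477566) = -613772*722368 = -443369252096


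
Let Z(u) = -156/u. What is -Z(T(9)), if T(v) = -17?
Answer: -156/17 ≈ -9.1765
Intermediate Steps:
-Z(T(9)) = -(-156)/(-17) = -(-156)*(-1)/17 = -1*156/17 = -156/17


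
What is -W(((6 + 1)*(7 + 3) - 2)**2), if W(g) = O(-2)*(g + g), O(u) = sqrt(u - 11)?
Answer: -9248*I*sqrt(13) ≈ -33344.0*I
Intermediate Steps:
O(u) = sqrt(-11 + u)
W(g) = 2*I*g*sqrt(13) (W(g) = sqrt(-11 - 2)*(g + g) = sqrt(-13)*(2*g) = (I*sqrt(13))*(2*g) = 2*I*g*sqrt(13))
-W(((6 + 1)*(7 + 3) - 2)**2) = -2*I*((6 + 1)*(7 + 3) - 2)**2*sqrt(13) = -2*I*(7*10 - 2)**2*sqrt(13) = -2*I*(70 - 2)**2*sqrt(13) = -2*I*68**2*sqrt(13) = -2*I*4624*sqrt(13) = -9248*I*sqrt(13)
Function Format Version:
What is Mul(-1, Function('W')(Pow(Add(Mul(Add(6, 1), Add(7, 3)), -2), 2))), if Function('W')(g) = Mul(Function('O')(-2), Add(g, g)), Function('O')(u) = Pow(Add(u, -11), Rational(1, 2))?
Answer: Mul(-9248, I, Pow(13, Rational(1, 2))) ≈ Mul(-33344., I)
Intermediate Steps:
Function('O')(u) = Pow(Add(-11, u), Rational(1, 2))
Function('W')(g) = Mul(2, I, g, Pow(13, Rational(1, 2))) (Function('W')(g) = Mul(Pow(Add(-11, -2), Rational(1, 2)), Add(g, g)) = Mul(Pow(-13, Rational(1, 2)), Mul(2, g)) = Mul(Mul(I, Pow(13, Rational(1, 2))), Mul(2, g)) = Mul(2, I, g, Pow(13, Rational(1, 2))))
Mul(-1, Function('W')(Pow(Add(Mul(Add(6, 1), Add(7, 3)), -2), 2))) = Mul(-1, Mul(2, I, Pow(Add(Mul(Add(6, 1), Add(7, 3)), -2), 2), Pow(13, Rational(1, 2)))) = Mul(-1, Mul(2, I, Pow(Add(Mul(7, 10), -2), 2), Pow(13, Rational(1, 2)))) = Mul(-1, Mul(2, I, Pow(Add(70, -2), 2), Pow(13, Rational(1, 2)))) = Mul(-1, Mul(2, I, Pow(68, 2), Pow(13, Rational(1, 2)))) = Mul(-1, Mul(2, I, 4624, Pow(13, Rational(1, 2)))) = Mul(-1, Mul(9248, I, Pow(13, Rational(1, 2)))) = Mul(-9248, I, Pow(13, Rational(1, 2)))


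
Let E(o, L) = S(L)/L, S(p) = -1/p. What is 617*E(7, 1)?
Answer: -617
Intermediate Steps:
E(o, L) = -1/L² (E(o, L) = (-1/L)/L = -1/L²)
617*E(7, 1) = 617*(-1/1²) = 617*(-1*1) = 617*(-1) = -617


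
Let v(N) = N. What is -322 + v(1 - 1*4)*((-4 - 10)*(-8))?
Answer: -658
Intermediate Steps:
-322 + v(1 - 1*4)*((-4 - 10)*(-8)) = -322 + (1 - 1*4)*((-4 - 10)*(-8)) = -322 + (1 - 4)*(-14*(-8)) = -322 - 3*112 = -322 - 336 = -658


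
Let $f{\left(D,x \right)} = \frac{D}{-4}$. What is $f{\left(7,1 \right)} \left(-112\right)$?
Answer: $196$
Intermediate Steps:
$f{\left(D,x \right)} = - \frac{D}{4}$ ($f{\left(D,x \right)} = D \left(- \frac{1}{4}\right) = - \frac{D}{4}$)
$f{\left(7,1 \right)} \left(-112\right) = \left(- \frac{1}{4}\right) 7 \left(-112\right) = \left(- \frac{7}{4}\right) \left(-112\right) = 196$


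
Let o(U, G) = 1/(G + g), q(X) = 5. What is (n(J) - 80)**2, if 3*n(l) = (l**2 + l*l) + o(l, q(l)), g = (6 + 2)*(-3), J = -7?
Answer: 7284601/3249 ≈ 2242.1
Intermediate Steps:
g = -24 (g = 8*(-3) = -24)
o(U, G) = 1/(-24 + G) (o(U, G) = 1/(G - 24) = 1/(-24 + G))
n(l) = -1/57 + 2*l**2/3 (n(l) = ((l**2 + l*l) + 1/(-24 + 5))/3 = ((l**2 + l**2) + 1/(-19))/3 = (2*l**2 - 1/19)/3 = (-1/19 + 2*l**2)/3 = -1/57 + 2*l**2/3)
(n(J) - 80)**2 = ((-1/57 + (2/3)*(-7)**2) - 80)**2 = ((-1/57 + (2/3)*49) - 80)**2 = ((-1/57 + 98/3) - 80)**2 = (1861/57 - 80)**2 = (-2699/57)**2 = 7284601/3249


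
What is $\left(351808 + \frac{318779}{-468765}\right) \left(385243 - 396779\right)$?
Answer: $- \frac{1902458959421776}{468765} \approx -4.0584 \cdot 10^{9}$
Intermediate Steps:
$\left(351808 + \frac{318779}{-468765}\right) \left(385243 - 396779\right) = \left(351808 + 318779 \left(- \frac{1}{468765}\right)\right) \left(-11536\right) = \left(351808 - \frac{318779}{468765}\right) \left(-11536\right) = \frac{164914958341}{468765} \left(-11536\right) = - \frac{1902458959421776}{468765}$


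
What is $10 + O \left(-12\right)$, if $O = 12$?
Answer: $-134$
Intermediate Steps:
$10 + O \left(-12\right) = 10 + 12 \left(-12\right) = 10 - 144 = -134$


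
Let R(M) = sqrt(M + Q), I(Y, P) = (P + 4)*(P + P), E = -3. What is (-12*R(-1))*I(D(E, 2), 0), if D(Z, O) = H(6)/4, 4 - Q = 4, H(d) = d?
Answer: 0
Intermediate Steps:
Q = 0 (Q = 4 - 1*4 = 4 - 4 = 0)
D(Z, O) = 3/2 (D(Z, O) = 6/4 = 6*(1/4) = 3/2)
I(Y, P) = 2*P*(4 + P) (I(Y, P) = (4 + P)*(2*P) = 2*P*(4 + P))
R(M) = sqrt(M) (R(M) = sqrt(M + 0) = sqrt(M))
(-12*R(-1))*I(D(E, 2), 0) = (-12*I)*(2*0*(4 + 0)) = (-12*I)*(2*0*4) = -12*I*0 = 0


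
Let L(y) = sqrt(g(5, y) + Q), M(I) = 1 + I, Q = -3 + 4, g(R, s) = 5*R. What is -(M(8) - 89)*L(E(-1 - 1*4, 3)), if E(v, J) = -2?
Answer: 80*sqrt(26) ≈ 407.92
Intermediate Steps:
Q = 1
L(y) = sqrt(26) (L(y) = sqrt(5*5 + 1) = sqrt(25 + 1) = sqrt(26))
-(M(8) - 89)*L(E(-1 - 1*4, 3)) = -((1 + 8) - 89)*sqrt(26) = -(9 - 89)*sqrt(26) = -(-80)*sqrt(26) = 80*sqrt(26)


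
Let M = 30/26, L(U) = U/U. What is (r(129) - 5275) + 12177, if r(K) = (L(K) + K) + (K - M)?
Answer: 93078/13 ≈ 7159.8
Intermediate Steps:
L(U) = 1
M = 15/13 (M = 30*(1/26) = 15/13 ≈ 1.1538)
r(K) = -2/13 + 2*K (r(K) = (1 + K) + (K - 1*15/13) = (1 + K) + (K - 15/13) = (1 + K) + (-15/13 + K) = -2/13 + 2*K)
(r(129) - 5275) + 12177 = ((-2/13 + 2*129) - 5275) + 12177 = ((-2/13 + 258) - 5275) + 12177 = (3352/13 - 5275) + 12177 = -65223/13 + 12177 = 93078/13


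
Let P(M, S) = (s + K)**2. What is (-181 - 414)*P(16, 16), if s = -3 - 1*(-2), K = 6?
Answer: -14875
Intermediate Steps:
s = -1 (s = -3 + 2 = -1)
P(M, S) = 25 (P(M, S) = (-1 + 6)**2 = 5**2 = 25)
(-181 - 414)*P(16, 16) = (-181 - 414)*25 = -595*25 = -14875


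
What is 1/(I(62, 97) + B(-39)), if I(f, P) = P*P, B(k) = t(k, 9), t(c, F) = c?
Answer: 1/9370 ≈ 0.00010672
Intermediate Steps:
B(k) = k
I(f, P) = P**2
1/(I(62, 97) + B(-39)) = 1/(97**2 - 39) = 1/(9409 - 39) = 1/9370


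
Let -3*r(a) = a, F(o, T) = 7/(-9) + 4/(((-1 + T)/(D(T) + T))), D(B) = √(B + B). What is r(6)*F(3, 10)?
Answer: -22/3 - 16*√5/9 ≈ -11.309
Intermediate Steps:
D(B) = √2*√B (D(B) = √(2*B) = √2*√B)
F(o, T) = -7/9 + 4*(T + √2*√T)/(-1 + T) (F(o, T) = 7/(-9) + 4/(((-1 + T)/(√2*√T + T))) = 7*(-⅑) + 4/(((-1 + T)/(T + √2*√T))) = -7/9 + 4/(((-1 + T)/(T + √2*√T))) = -7/9 + 4*((T + √2*√T)/(-1 + T)) = -7/9 + 4*(T + √2*√T)/(-1 + T))
r(a) = -a/3
r(6)*F(3, 10) = (-⅓*6)*((7 + 29*10 + 36*√2*√10)/(9*(-1 + 10))) = -2*(7 + 290 + 72*√5)/(9*9) = -2*(297 + 72*√5)/(9*9) = -2*(11/3 + 8*√5/9) = -22/3 - 16*√5/9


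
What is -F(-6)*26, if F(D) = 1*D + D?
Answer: 312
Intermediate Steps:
F(D) = 2*D (F(D) = D + D = 2*D)
-F(-6)*26 = -2*(-6)*26 = -1*(-12)*26 = 12*26 = 312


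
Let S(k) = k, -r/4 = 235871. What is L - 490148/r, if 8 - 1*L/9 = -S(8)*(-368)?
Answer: -6232532767/235871 ≈ -26423.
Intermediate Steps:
r = -943484 (r = -4*235871 = -943484)
L = -26424 (L = 72 - 9*(-1*8)*(-368) = 72 - (-72)*(-368) = 72 - 9*2944 = 72 - 26496 = -26424)
L - 490148/r = -26424 - 490148/(-943484) = -26424 - 490148*(-1)/943484 = -26424 - 1*(-122537/235871) = -26424 + 122537/235871 = -6232532767/235871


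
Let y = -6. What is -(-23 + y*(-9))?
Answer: -31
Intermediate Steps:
-(-23 + y*(-9)) = -(-23 - 6*(-9)) = -(-23 + 54) = -1*31 = -31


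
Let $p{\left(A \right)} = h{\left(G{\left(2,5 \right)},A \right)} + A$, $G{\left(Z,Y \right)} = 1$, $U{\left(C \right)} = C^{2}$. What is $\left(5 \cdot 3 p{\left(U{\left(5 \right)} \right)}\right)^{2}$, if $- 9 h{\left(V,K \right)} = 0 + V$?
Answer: $\frac{1254400}{9} \approx 1.3938 \cdot 10^{5}$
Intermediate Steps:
$h{\left(V,K \right)} = - \frac{V}{9}$ ($h{\left(V,K \right)} = - \frac{0 + V}{9} = - \frac{V}{9}$)
$p{\left(A \right)} = - \frac{1}{9} + A$ ($p{\left(A \right)} = \left(- \frac{1}{9}\right) 1 + A = - \frac{1}{9} + A$)
$\left(5 \cdot 3 p{\left(U{\left(5 \right)} \right)}\right)^{2} = \left(5 \cdot 3 \left(- \frac{1}{9} + 5^{2}\right)\right)^{2} = \left(15 \left(- \frac{1}{9} + 25\right)\right)^{2} = \left(15 \cdot \frac{224}{9}\right)^{2} = \left(\frac{1120}{3}\right)^{2} = \frac{1254400}{9}$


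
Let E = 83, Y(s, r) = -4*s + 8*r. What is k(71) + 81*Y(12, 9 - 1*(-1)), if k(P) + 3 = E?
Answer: 2672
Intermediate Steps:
k(P) = 80 (k(P) = -3 + 83 = 80)
k(71) + 81*Y(12, 9 - 1*(-1)) = 80 + 81*(-4*12 + 8*(9 - 1*(-1))) = 80 + 81*(-48 + 8*(9 + 1)) = 80 + 81*(-48 + 8*10) = 80 + 81*(-48 + 80) = 80 + 81*32 = 80 + 2592 = 2672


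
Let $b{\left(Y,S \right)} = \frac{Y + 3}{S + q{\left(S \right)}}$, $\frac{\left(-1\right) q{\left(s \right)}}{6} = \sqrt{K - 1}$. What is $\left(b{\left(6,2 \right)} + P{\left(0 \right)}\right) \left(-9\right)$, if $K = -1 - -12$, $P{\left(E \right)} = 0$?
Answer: $\frac{81}{178} + \frac{243 \sqrt{10}}{178} \approx 4.7721$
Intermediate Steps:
$K = 11$ ($K = -1 + 12 = 11$)
$q{\left(s \right)} = - 6 \sqrt{10}$ ($q{\left(s \right)} = - 6 \sqrt{11 - 1} = - 6 \sqrt{10}$)
$b{\left(Y,S \right)} = \frac{3 + Y}{S - 6 \sqrt{10}}$ ($b{\left(Y,S \right)} = \frac{Y + 3}{S - 6 \sqrt{10}} = \frac{3 + Y}{S - 6 \sqrt{10}}$)
$\left(b{\left(6,2 \right)} + P{\left(0 \right)}\right) \left(-9\right) = \left(\frac{3 + 6}{2 - 6 \sqrt{10}} + 0\right) \left(-9\right) = \left(\frac{1}{2 - 6 \sqrt{10}} \cdot 9 + 0\right) \left(-9\right) = \left(\frac{9}{2 - 6 \sqrt{10}} + 0\right) \left(-9\right) = \frac{9}{2 - 6 \sqrt{10}} \left(-9\right) = - \frac{81}{2 - 6 \sqrt{10}}$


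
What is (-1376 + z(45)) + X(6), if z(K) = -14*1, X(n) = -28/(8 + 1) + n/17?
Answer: -213092/153 ≈ -1392.8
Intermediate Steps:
X(n) = -28/9 + n/17 (X(n) = -28/9 + n*(1/17) = -28*⅑ + n/17 = -28/9 + n/17)
z(K) = -14
(-1376 + z(45)) + X(6) = (-1376 - 14) + (-28/9 + (1/17)*6) = -1390 + (-28/9 + 6/17) = -1390 - 422/153 = -213092/153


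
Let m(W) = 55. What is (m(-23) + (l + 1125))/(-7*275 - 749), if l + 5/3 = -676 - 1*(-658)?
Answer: -3481/8022 ≈ -0.43393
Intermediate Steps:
l = -59/3 (l = -5/3 + (-676 - 1*(-658)) = -5/3 + (-676 + 658) = -5/3 - 18 = -59/3 ≈ -19.667)
(m(-23) + (l + 1125))/(-7*275 - 749) = (55 + (-59/3 + 1125))/(-7*275 - 749) = (55 + 3316/3)/(-1925 - 749) = (3481/3)/(-2674) = (3481/3)*(-1/2674) = -3481/8022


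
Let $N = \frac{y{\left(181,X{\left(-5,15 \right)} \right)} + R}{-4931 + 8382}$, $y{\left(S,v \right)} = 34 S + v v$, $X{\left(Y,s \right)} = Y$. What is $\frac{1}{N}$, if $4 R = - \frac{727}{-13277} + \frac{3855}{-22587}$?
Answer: $\frac{689941402766}{1235331189133} \approx 0.55851$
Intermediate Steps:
$R = - \frac{5793681}{199925066}$ ($R = \frac{- \frac{727}{-13277} + \frac{3855}{-22587}}{4} = \frac{\left(-727\right) \left(- \frac{1}{13277}\right) + 3855 \left(- \frac{1}{22587}\right)}{4} = \frac{\frac{727}{13277} - \frac{1285}{7529}}{4} = \frac{1}{4} \left(- \frac{11587362}{99962533}\right) = - \frac{5793681}{199925066} \approx -0.028979$)
$y{\left(S,v \right)} = v^{2} + 34 S$ ($y{\left(S,v \right)} = 34 S + v^{2} = v^{2} + 34 S$)
$N = \frac{1235331189133}{689941402766}$ ($N = \frac{\left(\left(-5\right)^{2} + 34 \cdot 181\right) - \frac{5793681}{199925066}}{-4931 + 8382} = \frac{\left(25 + 6154\right) - \frac{5793681}{199925066}}{3451} = \left(6179 - \frac{5793681}{199925066}\right) \frac{1}{3451} = \frac{1235331189133}{199925066} \cdot \frac{1}{3451} = \frac{1235331189133}{689941402766} \approx 1.7905$)
$\frac{1}{N} = \frac{1}{\frac{1235331189133}{689941402766}} = \frac{689941402766}{1235331189133}$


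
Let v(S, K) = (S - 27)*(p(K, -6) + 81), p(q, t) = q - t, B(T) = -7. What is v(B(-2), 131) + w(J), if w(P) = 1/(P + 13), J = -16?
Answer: -22237/3 ≈ -7412.3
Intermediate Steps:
v(S, K) = (-27 + S)*(87 + K) (v(S, K) = (S - 27)*((K - 1*(-6)) + 81) = (-27 + S)*((K + 6) + 81) = (-27 + S)*((6 + K) + 81) = (-27 + S)*(87 + K))
w(P) = 1/(13 + P)
v(B(-2), 131) + w(J) = (-2349 - 27*131 + 87*(-7) + 131*(-7)) + 1/(13 - 16) = (-2349 - 3537 - 609 - 917) + 1/(-3) = -7412 - ⅓ = -22237/3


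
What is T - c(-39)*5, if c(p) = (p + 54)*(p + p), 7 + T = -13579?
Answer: -7736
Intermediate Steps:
T = -13586 (T = -7 - 13579 = -13586)
c(p) = 2*p*(54 + p) (c(p) = (54 + p)*(2*p) = 2*p*(54 + p))
T - c(-39)*5 = -13586 - 2*(-39)*(54 - 39)*5 = -13586 - 2*(-39)*15*5 = -13586 - (-1170)*5 = -13586 - 1*(-5850) = -13586 + 5850 = -7736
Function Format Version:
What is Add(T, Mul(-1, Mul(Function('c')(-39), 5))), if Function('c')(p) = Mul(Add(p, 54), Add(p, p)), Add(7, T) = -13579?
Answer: -7736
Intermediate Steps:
T = -13586 (T = Add(-7, -13579) = -13586)
Function('c')(p) = Mul(2, p, Add(54, p)) (Function('c')(p) = Mul(Add(54, p), Mul(2, p)) = Mul(2, p, Add(54, p)))
Add(T, Mul(-1, Mul(Function('c')(-39), 5))) = Add(-13586, Mul(-1, Mul(Mul(2, -39, Add(54, -39)), 5))) = Add(-13586, Mul(-1, Mul(Mul(2, -39, 15), 5))) = Add(-13586, Mul(-1, Mul(-1170, 5))) = Add(-13586, Mul(-1, -5850)) = Add(-13586, 5850) = -7736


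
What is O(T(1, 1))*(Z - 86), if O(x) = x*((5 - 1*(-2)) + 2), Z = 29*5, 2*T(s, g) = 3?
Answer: 1593/2 ≈ 796.50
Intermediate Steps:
T(s, g) = 3/2 (T(s, g) = (½)*3 = 3/2)
Z = 145
O(x) = 9*x (O(x) = x*((5 + 2) + 2) = x*(7 + 2) = x*9 = 9*x)
O(T(1, 1))*(Z - 86) = (9*(3/2))*(145 - 86) = (27/2)*59 = 1593/2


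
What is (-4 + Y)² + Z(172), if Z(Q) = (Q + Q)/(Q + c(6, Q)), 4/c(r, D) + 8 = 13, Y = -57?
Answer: 402083/108 ≈ 3723.0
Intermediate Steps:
c(r, D) = ⅘ (c(r, D) = 4/(-8 + 13) = 4/5 = 4*(⅕) = ⅘)
Z(Q) = 2*Q/(⅘ + Q) (Z(Q) = (Q + Q)/(Q + ⅘) = (2*Q)/(⅘ + Q) = 2*Q/(⅘ + Q))
(-4 + Y)² + Z(172) = (-4 - 57)² + 10*172/(4 + 5*172) = (-61)² + 10*172/(4 + 860) = 3721 + 10*172/864 = 3721 + 10*172*(1/864) = 3721 + 215/108 = 402083/108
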